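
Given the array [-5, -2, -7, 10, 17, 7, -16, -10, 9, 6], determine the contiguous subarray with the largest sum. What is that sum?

Using Kadane's algorithm on [-5, -2, -7, 10, 17, 7, -16, -10, 9, 6]:

Scanning through the array:
Position 1 (value -2): max_ending_here = -2, max_so_far = -2
Position 2 (value -7): max_ending_here = -7, max_so_far = -2
Position 3 (value 10): max_ending_here = 10, max_so_far = 10
Position 4 (value 17): max_ending_here = 27, max_so_far = 27
Position 5 (value 7): max_ending_here = 34, max_so_far = 34
Position 6 (value -16): max_ending_here = 18, max_so_far = 34
Position 7 (value -10): max_ending_here = 8, max_so_far = 34
Position 8 (value 9): max_ending_here = 17, max_so_far = 34
Position 9 (value 6): max_ending_here = 23, max_so_far = 34

Maximum subarray: [10, 17, 7]
Maximum sum: 34

The maximum subarray is [10, 17, 7] with sum 34. This subarray runs from index 3 to index 5.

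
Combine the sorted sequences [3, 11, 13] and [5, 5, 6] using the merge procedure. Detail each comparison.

Merging process:

Compare 3 vs 5: take 3 from left. Merged: [3]
Compare 11 vs 5: take 5 from right. Merged: [3, 5]
Compare 11 vs 5: take 5 from right. Merged: [3, 5, 5]
Compare 11 vs 6: take 6 from right. Merged: [3, 5, 5, 6]
Append remaining from left: [11, 13]. Merged: [3, 5, 5, 6, 11, 13]

Final merged array: [3, 5, 5, 6, 11, 13]
Total comparisons: 4

The merged array is [3, 5, 5, 6, 11, 13], requiring 4 comparisons. The merge step runs in O(n) time where n is the total number of elements.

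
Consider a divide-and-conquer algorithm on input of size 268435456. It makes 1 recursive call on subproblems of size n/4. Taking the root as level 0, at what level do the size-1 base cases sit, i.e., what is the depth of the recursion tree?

For divide and conquer with division factor 4:

Problem sizes at each level:
Level 0: 268435456
Level 1: 67108864
Level 2: 16777216
Level 3: 4194304
Level 4: 1048576
Level 5: 262144
Level 6: 65536
Level 7: 16384
Level 8: 4096
Level 9: 1024
Level 10: 256
Level 11: 64
Level 12: 16
Level 13: 4
Level 14: 1

The root is level 0 and the size-1 base case is level 14 (the tree spans levels 0 through 14, i.e. 15 levels counting the root), so the depth is the number of divisions: log_4(268435456) = 14

The recursion tree depth is log_4(268435456) = 14. At each level, the problem size is divided by 4, so it takes 14 divisions to reduce to a base case of size 1. The algorithm makes 1 recursive call at each level.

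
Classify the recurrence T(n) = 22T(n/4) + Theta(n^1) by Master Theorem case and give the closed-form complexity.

Master Theorem for T(n) = 22T(n/4) + O(n^1):

a = 22, b = 4, c = 1
log_b(a) = log_4(22) = 2.2297

Case 1: c = 1 < log_4(22) = 2.2297
T(n) = O(n^(log_4 22))

For T(n) = 22T(n/4) + O(n^1): log_4(22) = 2.2297. This is Case 1 of the Master Theorem (c < log_b(a), work dominated by leaves), giving O(n^(log_4 22)).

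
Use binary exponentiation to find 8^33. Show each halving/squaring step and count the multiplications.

Computing 8^33 by squaring (build up from 8^1; each line after the first costs one multiplication):

8^1 = 8
8^2 = (8^1)^2 = 8^2 = 64
8^4 = (8^2)^2 = 64^2 = 4096
8^8 = (8^4)^2 = 4096^2 = 16777216
8^16 = (8^8)^2 = 16777216^2 = 281474976710656
8^32 = (8^16)^2 = 281474976710656^2 = 79228162514264337593543950336
8^33 = 8 * 8^32 = 8 * 79228162514264337593543950336 = 633825300114114700748351602688

Result: 633825300114114700748351602688
Multiplications needed: 6 (6 lines after 8^1)

8^33 = 633825300114114700748351602688. Using exponentiation by squaring, this requires 6 multiplications. The key idea: if the exponent is even, square the half-power; if odd, multiply by the base once.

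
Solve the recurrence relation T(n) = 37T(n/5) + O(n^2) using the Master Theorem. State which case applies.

Master Theorem for T(n) = 37T(n/5) + O(n^2):

a = 37, b = 5, c = 2
log_b(a) = log_5(37) = 2.2436

Case 1: c = 2 < log_5(37) = 2.2436
T(n) = O(n^(log_5 37))

For T(n) = 37T(n/5) + O(n^2): log_5(37) = 2.2436. This is Case 1 of the Master Theorem (c < log_b(a), work dominated by leaves), giving O(n^(log_5 37)).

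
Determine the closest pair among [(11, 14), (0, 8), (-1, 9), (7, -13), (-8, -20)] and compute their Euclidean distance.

Computing all pairwise distances among 5 points:

d((11, 14), (0, 8)) = 12.53
d((11, 14), (-1, 9)) = 13.0
d((11, 14), (7, -13)) = 27.2947
d((11, 14), (-8, -20)) = 38.9487
d((0, 8), (-1, 9)) = 1.4142 <-- minimum
d((0, 8), (7, -13)) = 22.1359
d((0, 8), (-8, -20)) = 29.1204
d((-1, 9), (7, -13)) = 23.4094
d((-1, 9), (-8, -20)) = 29.8329
d((7, -13), (-8, -20)) = 16.5529

Closest pair: (0, 8) and (-1, 9) with distance 1.4142

The closest pair is (0, 8) and (-1, 9) with Euclidean distance 1.4142. For 5 points, brute-force pairwise comparison is shown above. For large n, the divide-and-conquer algorithm (sort by x, recurse on halves, check the dividing strip) achieves O(n log n).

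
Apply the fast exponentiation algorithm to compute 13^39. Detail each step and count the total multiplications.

Computing 13^39 by squaring (build up from 13^1; each line after the first costs one multiplication):

13^1 = 13
13^2 = (13^1)^2 = 13^2 = 169
13^4 = (13^2)^2 = 169^2 = 28561
13^8 = (13^4)^2 = 28561^2 = 815730721
13^9 = 13 * 13^8 = 13 * 815730721 = 10604499373
13^18 = (13^9)^2 = 10604499373^2 = 112455406951957393129
13^19 = 13 * 13^18 = 13 * 112455406951957393129 = 1461920290375446110677
13^38 = (13^19)^2 = 1461920290375446110677^2 = 2137210935411428674141543654682486133398329
13^39 = 13 * 13^38 = 13 * 2137210935411428674141543654682486133398329 = 27783742160348572763840067510872319734178277

Result: 27783742160348572763840067510872319734178277
Multiplications needed: 8 (8 lines after 13^1)

13^39 = 27783742160348572763840067510872319734178277. Using exponentiation by squaring, this requires 8 multiplications. The key idea: if the exponent is even, square the half-power; if odd, multiply by the base once.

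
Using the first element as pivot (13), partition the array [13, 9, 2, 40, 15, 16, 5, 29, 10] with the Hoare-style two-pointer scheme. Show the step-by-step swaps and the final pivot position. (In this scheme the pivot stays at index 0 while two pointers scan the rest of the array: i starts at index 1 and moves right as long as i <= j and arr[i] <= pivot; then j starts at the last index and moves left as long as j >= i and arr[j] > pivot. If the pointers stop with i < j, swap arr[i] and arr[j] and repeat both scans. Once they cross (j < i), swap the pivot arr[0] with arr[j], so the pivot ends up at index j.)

Hoare-style two-pointer partition with pivot = 13:

Initial array: [13, 9, 2, 40, 15, 16, 5, 29, 10]

Pointers start at i = 1, j = 8.
i stops at index 3 (arr[3]=40 > 13), j stops at index 8 (arr[8]=10 <= 13): swap arr[3] and arr[8], array becomes [13, 9, 2, 10, 15, 16, 5, 29, 40]
i stops at index 4 (arr[4]=15 > 13), j stops at index 6 (arr[6]=5 <= 13): swap arr[4] and arr[6], array becomes [13, 9, 2, 10, 5, 16, 15, 29, 40]
i ends at 5, j ends at 4: the pointers have crossed (j < i), so scanning stops.

Swap pivot arr[0] with arr[4] to place pivot at position 4: [5, 9, 2, 10, 13, 16, 15, 29, 40]
Pivot position: 4

After partitioning with pivot 13, the array becomes [5, 9, 2, 10, 13, 16, 15, 29, 40]. The pivot is placed at index 4. All elements to the left of the pivot are <= 13, and all elements to the right are > 13.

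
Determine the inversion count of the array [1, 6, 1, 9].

Finding inversions in [1, 6, 1, 9]:

(1, 2): arr[1]=6 > arr[2]=1

Total inversions: 1

The array has 1 inversion(s): (1,2). Each pair (i,j) satisfies i < j and arr[i] > arr[j].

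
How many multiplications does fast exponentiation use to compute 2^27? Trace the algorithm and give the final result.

Computing 2^27 by squaring (build up from 2^1; each line after the first costs one multiplication):

2^1 = 2
2^2 = (2^1)^2 = 2^2 = 4
2^3 = 2 * 2^2 = 2 * 4 = 8
2^6 = (2^3)^2 = 8^2 = 64
2^12 = (2^6)^2 = 64^2 = 4096
2^13 = 2 * 2^12 = 2 * 4096 = 8192
2^26 = (2^13)^2 = 8192^2 = 67108864
2^27 = 2 * 2^26 = 2 * 67108864 = 134217728

Result: 134217728
Multiplications needed: 7 (7 lines after 2^1)

2^27 = 134217728. Using exponentiation by squaring, this requires 7 multiplications. The key idea: if the exponent is even, square the half-power; if odd, multiply by the base once.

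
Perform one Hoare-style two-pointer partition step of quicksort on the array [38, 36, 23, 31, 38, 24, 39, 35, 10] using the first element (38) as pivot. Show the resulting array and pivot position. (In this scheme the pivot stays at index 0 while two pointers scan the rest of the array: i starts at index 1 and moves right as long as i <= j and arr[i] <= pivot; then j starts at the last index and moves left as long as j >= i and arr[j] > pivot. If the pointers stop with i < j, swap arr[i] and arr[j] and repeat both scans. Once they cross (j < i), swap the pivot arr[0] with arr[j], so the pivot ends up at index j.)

Hoare-style two-pointer partition with pivot = 38:

Initial array: [38, 36, 23, 31, 38, 24, 39, 35, 10]

Pointers start at i = 1, j = 8.
i stops at index 6 (arr[6]=39 > 38), j stops at index 8 (arr[8]=10 <= 38): swap arr[6] and arr[8], array becomes [38, 36, 23, 31, 38, 24, 10, 35, 39]
i ends at 8, j ends at 7: the pointers have crossed (j < i), so scanning stops.

Swap pivot arr[0] with arr[7] to place pivot at position 7: [35, 36, 23, 31, 38, 24, 10, 38, 39]
Pivot position: 7

After partitioning with pivot 38, the array becomes [35, 36, 23, 31, 38, 24, 10, 38, 39]. The pivot is placed at index 7. All elements to the left of the pivot are <= 38, and all elements to the right are > 38.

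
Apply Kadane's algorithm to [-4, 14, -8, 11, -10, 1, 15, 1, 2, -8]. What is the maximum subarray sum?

Using Kadane's algorithm on [-4, 14, -8, 11, -10, 1, 15, 1, 2, -8]:

Scanning through the array:
Position 1 (value 14): max_ending_here = 14, max_so_far = 14
Position 2 (value -8): max_ending_here = 6, max_so_far = 14
Position 3 (value 11): max_ending_here = 17, max_so_far = 17
Position 4 (value -10): max_ending_here = 7, max_so_far = 17
Position 5 (value 1): max_ending_here = 8, max_so_far = 17
Position 6 (value 15): max_ending_here = 23, max_so_far = 23
Position 7 (value 1): max_ending_here = 24, max_so_far = 24
Position 8 (value 2): max_ending_here = 26, max_so_far = 26
Position 9 (value -8): max_ending_here = 18, max_so_far = 26

Maximum subarray: [14, -8, 11, -10, 1, 15, 1, 2]
Maximum sum: 26

The maximum subarray is [14, -8, 11, -10, 1, 15, 1, 2] with sum 26. This subarray runs from index 1 to index 8.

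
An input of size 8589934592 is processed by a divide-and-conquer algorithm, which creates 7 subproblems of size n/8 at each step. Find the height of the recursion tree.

For divide and conquer with division factor 8:

Problem sizes at each level:
Level 0: 8589934592
Level 1: 1073741824
Level 2: 134217728
Level 3: 16777216
Level 4: 2097152
Level 5: 262144
Level 6: 32768
Level 7: 4096
Level 8: 512
Level 9: 64
Level 10: 8
Level 11: 1

The root is level 0 and the size-1 base case is level 11 (the tree spans levels 0 through 11, i.e. 12 levels counting the root), so the depth is the number of divisions: log_8(8589934592) = 11

The recursion tree depth is log_8(8589934592) = 11. At each level, the problem size is divided by 8, so it takes 11 divisions to reduce to a base case of size 1. The algorithm makes 7 recursive calls at each level.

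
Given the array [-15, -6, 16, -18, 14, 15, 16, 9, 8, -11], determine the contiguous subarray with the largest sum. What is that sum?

Using Kadane's algorithm on [-15, -6, 16, -18, 14, 15, 16, 9, 8, -11]:

Scanning through the array:
Position 1 (value -6): max_ending_here = -6, max_so_far = -6
Position 2 (value 16): max_ending_here = 16, max_so_far = 16
Position 3 (value -18): max_ending_here = -2, max_so_far = 16
Position 4 (value 14): max_ending_here = 14, max_so_far = 16
Position 5 (value 15): max_ending_here = 29, max_so_far = 29
Position 6 (value 16): max_ending_here = 45, max_so_far = 45
Position 7 (value 9): max_ending_here = 54, max_so_far = 54
Position 8 (value 8): max_ending_here = 62, max_so_far = 62
Position 9 (value -11): max_ending_here = 51, max_so_far = 62

Maximum subarray: [14, 15, 16, 9, 8]
Maximum sum: 62

The maximum subarray is [14, 15, 16, 9, 8] with sum 62. This subarray runs from index 4 to index 8.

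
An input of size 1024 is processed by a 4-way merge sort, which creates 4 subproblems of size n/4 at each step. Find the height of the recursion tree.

For divide and conquer with division factor 4:

Problem sizes at each level:
Level 0: 1024
Level 1: 256
Level 2: 64
Level 3: 16
Level 4: 4
Level 5: 1

The root is level 0 and the size-1 base case is level 5 (the tree spans levels 0 through 5, i.e. 6 levels counting the root), so the depth is the number of divisions: log_4(1024) = 5

The recursion tree depth is log_4(1024) = 5. At each level, the problem size is divided by 4, so it takes 5 divisions to reduce to a base case of size 1. The algorithm makes 4 recursive calls at each level.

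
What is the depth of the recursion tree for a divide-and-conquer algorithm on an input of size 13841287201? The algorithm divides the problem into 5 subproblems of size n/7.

For divide and conquer with division factor 7:

Problem sizes at each level:
Level 0: 13841287201
Level 1: 1977326743
Level 2: 282475249
Level 3: 40353607
Level 4: 5764801
Level 5: 823543
Level 6: 117649
Level 7: 16807
Level 8: 2401
Level 9: 343
Level 10: 49
Level 11: 7
Level 12: 1

The root is level 0 and the size-1 base case is level 12 (the tree spans levels 0 through 12, i.e. 13 levels counting the root), so the depth is the number of divisions: log_7(13841287201) = 12

The recursion tree depth is log_7(13841287201) = 12. At each level, the problem size is divided by 7, so it takes 12 divisions to reduce to a base case of size 1. The algorithm makes 5 recursive calls at each level.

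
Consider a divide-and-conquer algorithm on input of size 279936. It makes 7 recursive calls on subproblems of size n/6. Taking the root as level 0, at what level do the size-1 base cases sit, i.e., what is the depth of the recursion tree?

For divide and conquer with division factor 6:

Problem sizes at each level:
Level 0: 279936
Level 1: 46656
Level 2: 7776
Level 3: 1296
Level 4: 216
Level 5: 36
Level 6: 6
Level 7: 1

The root is level 0 and the size-1 base case is level 7 (the tree spans levels 0 through 7, i.e. 8 levels counting the root), so the depth is the number of divisions: log_6(279936) = 7

The recursion tree depth is log_6(279936) = 7. At each level, the problem size is divided by 6, so it takes 7 divisions to reduce to a base case of size 1. The algorithm makes 7 recursive calls at each level.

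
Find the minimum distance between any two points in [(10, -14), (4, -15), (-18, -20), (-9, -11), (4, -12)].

Computing all pairwise distances among 5 points:

d((10, -14), (4, -15)) = 6.0828
d((10, -14), (-18, -20)) = 28.6356
d((10, -14), (-9, -11)) = 19.2354
d((10, -14), (4, -12)) = 6.3246
d((4, -15), (-18, -20)) = 22.561
d((4, -15), (-9, -11)) = 13.6015
d((4, -15), (4, -12)) = 3.0 <-- minimum
d((-18, -20), (-9, -11)) = 12.7279
d((-18, -20), (4, -12)) = 23.4094
d((-9, -11), (4, -12)) = 13.0384

Closest pair: (4, -15) and (4, -12) with distance 3.0

The closest pair is (4, -15) and (4, -12) with Euclidean distance 3.0. For 5 points, brute-force pairwise comparison is shown above. For large n, the divide-and-conquer algorithm (sort by x, recurse on halves, check the dividing strip) achieves O(n log n).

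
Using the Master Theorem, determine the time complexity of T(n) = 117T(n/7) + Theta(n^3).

Master Theorem for T(n) = 117T(n/7) + O(n^3):

a = 117, b = 7, c = 3
log_b(a) = log_7(117) = 2.4473

Case 3: c = 3 > log_7(117) = 2.4473
T(n) = O(n^3) = O(n^3)

For T(n) = 117T(n/7) + O(n^3): log_7(117) = 2.4473. This is Case 3 of the Master Theorem (c > log_b(a), work dominated by root), giving O(n^3).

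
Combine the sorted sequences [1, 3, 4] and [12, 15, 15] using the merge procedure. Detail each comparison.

Merging process:

Compare 1 vs 12: take 1 from left. Merged: [1]
Compare 3 vs 12: take 3 from left. Merged: [1, 3]
Compare 4 vs 12: take 4 from left. Merged: [1, 3, 4]
Append remaining from right: [12, 15, 15]. Merged: [1, 3, 4, 12, 15, 15]

Final merged array: [1, 3, 4, 12, 15, 15]
Total comparisons: 3

The merged array is [1, 3, 4, 12, 15, 15], requiring 3 comparisons. The merge step runs in O(n) time where n is the total number of elements.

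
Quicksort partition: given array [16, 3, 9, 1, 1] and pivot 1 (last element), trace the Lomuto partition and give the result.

Lomuto partition with pivot = 1:

Initial array: [16, 3, 9, 1, 1]

arr[0]=16 > 1: no swap
arr[1]=3 > 1: no swap
arr[2]=9 > 1: no swap
arr[3]=1 <= 1: swap with position 0, array becomes [1, 3, 9, 16, 1]

Place pivot at position 1: [1, 1, 9, 16, 3]
Pivot position: 1

After partitioning with pivot 1, the array becomes [1, 1, 9, 16, 3]. The pivot is placed at index 1. All elements to the left of the pivot are <= 1, and all elements to the right are > 1.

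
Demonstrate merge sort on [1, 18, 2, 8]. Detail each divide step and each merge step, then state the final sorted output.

Merge sort trace:

Split: [1, 18, 2, 8] -> [1, 18] and [2, 8]
  Split: [1, 18] -> [1] and [18]
  Merge: [1] + [18] -> [1, 18]
  Split: [2, 8] -> [2] and [8]
  Merge: [2] + [8] -> [2, 8]
Merge: [1, 18] + [2, 8] -> [1, 2, 8, 18]

Final sorted array: [1, 2, 8, 18]

The merge sort proceeds by recursively splitting the array and merging sorted halves.
After all merges, the sorted array is [1, 2, 8, 18].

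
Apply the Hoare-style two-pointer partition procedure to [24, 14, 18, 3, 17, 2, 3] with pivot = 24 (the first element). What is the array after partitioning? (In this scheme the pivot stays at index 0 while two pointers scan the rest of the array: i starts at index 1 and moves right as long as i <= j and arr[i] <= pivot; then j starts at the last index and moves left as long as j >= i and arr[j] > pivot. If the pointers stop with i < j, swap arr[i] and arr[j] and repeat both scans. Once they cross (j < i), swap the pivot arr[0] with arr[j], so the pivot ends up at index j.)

Hoare-style two-pointer partition with pivot = 24:

Initial array: [24, 14, 18, 3, 17, 2, 3]

Pointers start at i = 1, j = 6.
i ends at 7, j ends at 6: the pointers have crossed (j < i), so scanning stops.

Swap pivot arr[0] with arr[6] to place pivot at position 6: [3, 14, 18, 3, 17, 2, 24]
Pivot position: 6

After partitioning with pivot 24, the array becomes [3, 14, 18, 3, 17, 2, 24]. The pivot is placed at index 6. All elements to the left of the pivot are <= 24, and all elements to the right are > 24.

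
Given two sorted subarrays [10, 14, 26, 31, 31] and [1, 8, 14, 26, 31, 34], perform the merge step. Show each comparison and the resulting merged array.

Merging process:

Compare 10 vs 1: take 1 from right. Merged: [1]
Compare 10 vs 8: take 8 from right. Merged: [1, 8]
Compare 10 vs 14: take 10 from left. Merged: [1, 8, 10]
Compare 14 vs 14: take 14 from left. Merged: [1, 8, 10, 14]
Compare 26 vs 14: take 14 from right. Merged: [1, 8, 10, 14, 14]
Compare 26 vs 26: take 26 from left. Merged: [1, 8, 10, 14, 14, 26]
Compare 31 vs 26: take 26 from right. Merged: [1, 8, 10, 14, 14, 26, 26]
Compare 31 vs 31: take 31 from left. Merged: [1, 8, 10, 14, 14, 26, 26, 31]
Compare 31 vs 31: take 31 from left. Merged: [1, 8, 10, 14, 14, 26, 26, 31, 31]
Append remaining from right: [31, 34]. Merged: [1, 8, 10, 14, 14, 26, 26, 31, 31, 31, 34]

Final merged array: [1, 8, 10, 14, 14, 26, 26, 31, 31, 31, 34]
Total comparisons: 9

The merged array is [1, 8, 10, 14, 14, 26, 26, 31, 31, 31, 34], requiring 9 comparisons. The merge step runs in O(n) time where n is the total number of elements.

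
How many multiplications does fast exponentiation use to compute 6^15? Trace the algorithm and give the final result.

Computing 6^15 by squaring (build up from 6^1; each line after the first costs one multiplication):

6^1 = 6
6^2 = (6^1)^2 = 6^2 = 36
6^3 = 6 * 6^2 = 6 * 36 = 216
6^6 = (6^3)^2 = 216^2 = 46656
6^7 = 6 * 6^6 = 6 * 46656 = 279936
6^14 = (6^7)^2 = 279936^2 = 78364164096
6^15 = 6 * 6^14 = 6 * 78364164096 = 470184984576

Result: 470184984576
Multiplications needed: 6 (6 lines after 6^1)

6^15 = 470184984576. Using exponentiation by squaring, this requires 6 multiplications. The key idea: if the exponent is even, square the half-power; if odd, multiply by the base once.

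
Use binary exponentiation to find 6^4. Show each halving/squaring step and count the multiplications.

Computing 6^4 by squaring (build up from 6^1; each line after the first costs one multiplication):

6^1 = 6
6^2 = (6^1)^2 = 6^2 = 36
6^4 = (6^2)^2 = 36^2 = 1296

Result: 1296
Multiplications needed: 2 (2 lines after 6^1)

6^4 = 1296. Using exponentiation by squaring, this requires 2 multiplications. The key idea: if the exponent is even, square the half-power; if odd, multiply by the base once.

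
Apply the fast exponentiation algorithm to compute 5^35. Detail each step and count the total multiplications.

Computing 5^35 by squaring (build up from 5^1; each line after the first costs one multiplication):

5^1 = 5
5^2 = (5^1)^2 = 5^2 = 25
5^4 = (5^2)^2 = 25^2 = 625
5^8 = (5^4)^2 = 625^2 = 390625
5^16 = (5^8)^2 = 390625^2 = 152587890625
5^17 = 5 * 5^16 = 5 * 152587890625 = 762939453125
5^34 = (5^17)^2 = 762939453125^2 = 582076609134674072265625
5^35 = 5 * 5^34 = 5 * 582076609134674072265625 = 2910383045673370361328125

Result: 2910383045673370361328125
Multiplications needed: 7 (7 lines after 5^1)

5^35 = 2910383045673370361328125. Using exponentiation by squaring, this requires 7 multiplications. The key idea: if the exponent is even, square the half-power; if odd, multiply by the base once.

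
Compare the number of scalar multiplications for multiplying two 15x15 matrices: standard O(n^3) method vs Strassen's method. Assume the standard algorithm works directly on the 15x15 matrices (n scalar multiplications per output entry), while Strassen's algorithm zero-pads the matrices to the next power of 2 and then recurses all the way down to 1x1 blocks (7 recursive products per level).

Matrix multiplication for 15x15 matrices:

Strassen's algorithm requires power-of-2 dimensions. Pad 15x15 to 16x16 (next power of 2).

Standard algorithm: 15^3 = 3375 multiplications
Strassen's algorithm: 7^(log2(16)) = 7^4 = 2401 multiplications
Savings: 3375 - 2401 = 974 multiplications

Standard: 3375 multiplications (15^3). Strassen: 2401 multiplications (7^4, after padding to 16x16). Strassen reduces 8 recursive multiplications to 7 at each level.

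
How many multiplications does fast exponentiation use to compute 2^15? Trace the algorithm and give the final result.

Computing 2^15 by squaring (build up from 2^1; each line after the first costs one multiplication):

2^1 = 2
2^2 = (2^1)^2 = 2^2 = 4
2^3 = 2 * 2^2 = 2 * 4 = 8
2^6 = (2^3)^2 = 8^2 = 64
2^7 = 2 * 2^6 = 2 * 64 = 128
2^14 = (2^7)^2 = 128^2 = 16384
2^15 = 2 * 2^14 = 2 * 16384 = 32768

Result: 32768
Multiplications needed: 6 (6 lines after 2^1)

2^15 = 32768. Using exponentiation by squaring, this requires 6 multiplications. The key idea: if the exponent is even, square the half-power; if odd, multiply by the base once.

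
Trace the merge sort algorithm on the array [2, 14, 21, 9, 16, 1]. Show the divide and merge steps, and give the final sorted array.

Merge sort trace:

Split: [2, 14, 21, 9, 16, 1] -> [2, 14, 21] and [9, 16, 1]
  Split: [2, 14, 21] -> [2] and [14, 21]
    Split: [14, 21] -> [14] and [21]
    Merge: [14] + [21] -> [14, 21]
  Merge: [2] + [14, 21] -> [2, 14, 21]
  Split: [9, 16, 1] -> [9] and [16, 1]
    Split: [16, 1] -> [16] and [1]
    Merge: [16] + [1] -> [1, 16]
  Merge: [9] + [1, 16] -> [1, 9, 16]
Merge: [2, 14, 21] + [1, 9, 16] -> [1, 2, 9, 14, 16, 21]

Final sorted array: [1, 2, 9, 14, 16, 21]

The merge sort proceeds by recursively splitting the array and merging sorted halves.
After all merges, the sorted array is [1, 2, 9, 14, 16, 21].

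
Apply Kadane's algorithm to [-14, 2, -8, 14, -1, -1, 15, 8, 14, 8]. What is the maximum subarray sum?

Using Kadane's algorithm on [-14, 2, -8, 14, -1, -1, 15, 8, 14, 8]:

Scanning through the array:
Position 1 (value 2): max_ending_here = 2, max_so_far = 2
Position 2 (value -8): max_ending_here = -6, max_so_far = 2
Position 3 (value 14): max_ending_here = 14, max_so_far = 14
Position 4 (value -1): max_ending_here = 13, max_so_far = 14
Position 5 (value -1): max_ending_here = 12, max_so_far = 14
Position 6 (value 15): max_ending_here = 27, max_so_far = 27
Position 7 (value 8): max_ending_here = 35, max_so_far = 35
Position 8 (value 14): max_ending_here = 49, max_so_far = 49
Position 9 (value 8): max_ending_here = 57, max_so_far = 57

Maximum subarray: [14, -1, -1, 15, 8, 14, 8]
Maximum sum: 57

The maximum subarray is [14, -1, -1, 15, 8, 14, 8] with sum 57. This subarray runs from index 3 to index 9.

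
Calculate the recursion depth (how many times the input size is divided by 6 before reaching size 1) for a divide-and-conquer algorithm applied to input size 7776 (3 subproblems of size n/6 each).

For divide and conquer with division factor 6:

Problem sizes at each level:
Level 0: 7776
Level 1: 1296
Level 2: 216
Level 3: 36
Level 4: 6
Level 5: 1

The root is level 0 and the size-1 base case is level 5 (the tree spans levels 0 through 5, i.e. 6 levels counting the root), so the depth is the number of divisions: log_6(7776) = 5

The recursion tree depth is log_6(7776) = 5. At each level, the problem size is divided by 6, so it takes 5 divisions to reduce to a base case of size 1. The algorithm makes 3 recursive calls at each level.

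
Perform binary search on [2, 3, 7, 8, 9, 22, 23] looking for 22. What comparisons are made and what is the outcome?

Binary search for 22 in [2, 3, 7, 8, 9, 22, 23]:

lo=0, hi=6, mid=3, arr[mid]=8 -> 8 < 22, search right half
lo=4, hi=6, mid=5, arr[mid]=22 -> Found target at index 5!

Binary search finds 22 at index 5 after 2 comparisons. The search repeatedly halves the search space by comparing with the middle element.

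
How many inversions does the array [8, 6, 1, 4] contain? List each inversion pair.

Finding inversions in [8, 6, 1, 4]:

(0, 1): arr[0]=8 > arr[1]=6
(0, 2): arr[0]=8 > arr[2]=1
(0, 3): arr[0]=8 > arr[3]=4
(1, 2): arr[1]=6 > arr[2]=1
(1, 3): arr[1]=6 > arr[3]=4

Total inversions: 5

The array has 5 inversion(s): (0,1), (0,2), (0,3), (1,2), (1,3). Each pair (i,j) satisfies i < j and arr[i] > arr[j].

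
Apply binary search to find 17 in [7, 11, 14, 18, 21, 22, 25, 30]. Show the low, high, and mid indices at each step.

Binary search for 17 in [7, 11, 14, 18, 21, 22, 25, 30]:

lo=0, hi=7, mid=3, arr[mid]=18 -> 18 > 17, search left half
lo=0, hi=2, mid=1, arr[mid]=11 -> 11 < 17, search right half
lo=2, hi=2, mid=2, arr[mid]=14 -> 14 < 17, search right half
lo=3 > hi=2, target 17 not found

Binary search determines that 17 is not in the array after 3 comparisons. The search space was exhausted without finding the target.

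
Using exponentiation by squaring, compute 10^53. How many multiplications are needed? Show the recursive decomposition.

Computing 10^53 by squaring (build up from 10^1; each line after the first costs one multiplication):

10^1 = 10
10^2 = (10^1)^2 = 10^2 = 100
10^3 = 10 * 10^2 = 10 * 100 = 1000
10^6 = (10^3)^2 = 1000^2 = 1000000
10^12 = (10^6)^2 = 1000000^2 = 1000000000000
10^13 = 10 * 10^12 = 10 * 1000000000000 = 10000000000000
10^26 = (10^13)^2 = 10000000000000^2 = 100000000000000000000000000
10^52 = (10^26)^2 = 100000000000000000000000000^2 = 10000000000000000000000000000000000000000000000000000
10^53 = 10 * 10^52 = 10 * 10000000000000000000000000000000000000000000000000000 = 100000000000000000000000000000000000000000000000000000

Result: 100000000000000000000000000000000000000000000000000000
Multiplications needed: 8 (8 lines after 10^1)

10^53 = 100000000000000000000000000000000000000000000000000000. Using exponentiation by squaring, this requires 8 multiplications. The key idea: if the exponent is even, square the half-power; if odd, multiply by the base once.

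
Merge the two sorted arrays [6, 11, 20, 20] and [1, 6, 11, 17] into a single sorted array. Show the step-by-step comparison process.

Merging process:

Compare 6 vs 1: take 1 from right. Merged: [1]
Compare 6 vs 6: take 6 from left. Merged: [1, 6]
Compare 11 vs 6: take 6 from right. Merged: [1, 6, 6]
Compare 11 vs 11: take 11 from left. Merged: [1, 6, 6, 11]
Compare 20 vs 11: take 11 from right. Merged: [1, 6, 6, 11, 11]
Compare 20 vs 17: take 17 from right. Merged: [1, 6, 6, 11, 11, 17]
Append remaining from left: [20, 20]. Merged: [1, 6, 6, 11, 11, 17, 20, 20]

Final merged array: [1, 6, 6, 11, 11, 17, 20, 20]
Total comparisons: 6

The merged array is [1, 6, 6, 11, 11, 17, 20, 20], requiring 6 comparisons. The merge step runs in O(n) time where n is the total number of elements.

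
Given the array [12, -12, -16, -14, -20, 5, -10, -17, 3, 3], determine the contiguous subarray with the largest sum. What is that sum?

Using Kadane's algorithm on [12, -12, -16, -14, -20, 5, -10, -17, 3, 3]:

Scanning through the array:
Position 1 (value -12): max_ending_here = 0, max_so_far = 12
Position 2 (value -16): max_ending_here = -16, max_so_far = 12
Position 3 (value -14): max_ending_here = -14, max_so_far = 12
Position 4 (value -20): max_ending_here = -20, max_so_far = 12
Position 5 (value 5): max_ending_here = 5, max_so_far = 12
Position 6 (value -10): max_ending_here = -5, max_so_far = 12
Position 7 (value -17): max_ending_here = -17, max_so_far = 12
Position 8 (value 3): max_ending_here = 3, max_so_far = 12
Position 9 (value 3): max_ending_here = 6, max_so_far = 12

Maximum subarray: [12]
Maximum sum: 12

The maximum subarray is [12] with sum 12. This subarray runs from index 0 to index 0.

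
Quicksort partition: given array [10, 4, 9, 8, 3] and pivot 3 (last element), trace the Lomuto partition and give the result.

Lomuto partition with pivot = 3:

Initial array: [10, 4, 9, 8, 3]

arr[0]=10 > 3: no swap
arr[1]=4 > 3: no swap
arr[2]=9 > 3: no swap
arr[3]=8 > 3: no swap

Place pivot at position 0: [3, 4, 9, 8, 10]
Pivot position: 0

After partitioning with pivot 3, the array becomes [3, 4, 9, 8, 10]. The pivot is placed at index 0. All elements to the left of the pivot are <= 3, and all elements to the right are > 3.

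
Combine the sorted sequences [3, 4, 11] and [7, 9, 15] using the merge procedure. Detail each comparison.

Merging process:

Compare 3 vs 7: take 3 from left. Merged: [3]
Compare 4 vs 7: take 4 from left. Merged: [3, 4]
Compare 11 vs 7: take 7 from right. Merged: [3, 4, 7]
Compare 11 vs 9: take 9 from right. Merged: [3, 4, 7, 9]
Compare 11 vs 15: take 11 from left. Merged: [3, 4, 7, 9, 11]
Append remaining from right: [15]. Merged: [3, 4, 7, 9, 11, 15]

Final merged array: [3, 4, 7, 9, 11, 15]
Total comparisons: 5

The merged array is [3, 4, 7, 9, 11, 15], requiring 5 comparisons. The merge step runs in O(n) time where n is the total number of elements.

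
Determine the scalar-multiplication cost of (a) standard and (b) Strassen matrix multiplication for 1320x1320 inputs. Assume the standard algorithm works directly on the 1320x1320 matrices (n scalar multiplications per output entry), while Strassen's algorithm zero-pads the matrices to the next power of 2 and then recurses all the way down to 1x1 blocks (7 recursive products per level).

Matrix multiplication for 1320x1320 matrices:

Strassen's algorithm requires power-of-2 dimensions. Pad 1320x1320 to 2048x2048 (next power of 2).

Standard algorithm: 1320^3 = 2299968000 multiplications
Strassen's algorithm: 7^(log2(2048)) = 7^11 = 1977326743 multiplications
Savings: 2299968000 - 1977326743 = 322641257 multiplications

Standard: 2299968000 multiplications (1320^3). Strassen: 1977326743 multiplications (7^11, after padding to 2048x2048). Strassen reduces 8 recursive multiplications to 7 at each level.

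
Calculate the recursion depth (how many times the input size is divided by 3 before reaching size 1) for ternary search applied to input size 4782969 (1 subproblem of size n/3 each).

For divide and conquer with division factor 3:

Problem sizes at each level:
Level 0: 4782969
Level 1: 1594323
Level 2: 531441
Level 3: 177147
Level 4: 59049
Level 5: 19683
Level 6: 6561
Level 7: 2187
Level 8: 729
Level 9: 243
Level 10: 81
Level 11: 27
Level 12: 9
Level 13: 3
Level 14: 1

The root is level 0 and the size-1 base case is level 14 (the tree spans levels 0 through 14, i.e. 15 levels counting the root), so the depth is the number of divisions: log_3(4782969) = 14

The recursion tree depth is log_3(4782969) = 14. At each level, the problem size is divided by 3, so it takes 14 divisions to reduce to a base case of size 1. The algorithm makes 1 recursive call at each level.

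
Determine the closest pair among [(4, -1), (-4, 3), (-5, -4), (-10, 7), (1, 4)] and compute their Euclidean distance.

Computing all pairwise distances among 5 points:

d((4, -1), (-4, 3)) = 8.9443
d((4, -1), (-5, -4)) = 9.4868
d((4, -1), (-10, 7)) = 16.1245
d((4, -1), (1, 4)) = 5.831
d((-4, 3), (-5, -4)) = 7.0711
d((-4, 3), (-10, 7)) = 7.2111
d((-4, 3), (1, 4)) = 5.099 <-- minimum
d((-5, -4), (-10, 7)) = 12.083
d((-5, -4), (1, 4)) = 10.0
d((-10, 7), (1, 4)) = 11.4018

Closest pair: (-4, 3) and (1, 4) with distance 5.099

The closest pair is (-4, 3) and (1, 4) with Euclidean distance 5.099. For 5 points, brute-force pairwise comparison is shown above. For large n, the divide-and-conquer algorithm (sort by x, recurse on halves, check the dividing strip) achieves O(n log n).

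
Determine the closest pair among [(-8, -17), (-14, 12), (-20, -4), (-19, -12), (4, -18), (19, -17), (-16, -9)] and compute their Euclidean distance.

Computing all pairwise distances among 7 points:

d((-8, -17), (-14, 12)) = 29.6142
d((-8, -17), (-20, -4)) = 17.6918
d((-8, -17), (-19, -12)) = 12.083
d((-8, -17), (4, -18)) = 12.0416
d((-8, -17), (19, -17)) = 27.0
d((-8, -17), (-16, -9)) = 11.3137
d((-14, 12), (-20, -4)) = 17.088
d((-14, 12), (-19, -12)) = 24.5153
d((-14, 12), (4, -18)) = 34.9857
d((-14, 12), (19, -17)) = 43.9318
d((-14, 12), (-16, -9)) = 21.095
d((-20, -4), (-19, -12)) = 8.0623
d((-20, -4), (4, -18)) = 27.7849
d((-20, -4), (19, -17)) = 41.1096
d((-20, -4), (-16, -9)) = 6.4031
d((-19, -12), (4, -18)) = 23.7697
d((-19, -12), (19, -17)) = 38.3275
d((-19, -12), (-16, -9)) = 4.2426 <-- minimum
d((4, -18), (19, -17)) = 15.0333
d((4, -18), (-16, -9)) = 21.9317
d((19, -17), (-16, -9)) = 35.9026

Closest pair: (-19, -12) and (-16, -9) with distance 4.2426

The closest pair is (-19, -12) and (-16, -9) with Euclidean distance 4.2426. For 7 points, brute-force pairwise comparison is shown above. For large n, the divide-and-conquer algorithm (sort by x, recurse on halves, check the dividing strip) achieves O(n log n).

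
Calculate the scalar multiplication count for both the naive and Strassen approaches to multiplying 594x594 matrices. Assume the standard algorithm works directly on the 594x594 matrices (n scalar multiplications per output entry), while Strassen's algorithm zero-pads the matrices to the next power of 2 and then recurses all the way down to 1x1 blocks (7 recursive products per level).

Matrix multiplication for 594x594 matrices:

Strassen's algorithm requires power-of-2 dimensions. Pad 594x594 to 1024x1024 (next power of 2).

Standard algorithm: 594^3 = 209584584 multiplications
Strassen's algorithm: 7^(log2(1024)) = 7^10 = 282475249 multiplications
Difference: 209584584 - 282475249 = -72890665 (Strassen uses MORE here due to padding overhead — for small or just-over-power-of-2 n, padding can outweigh the per-level savings)

Standard: 209584584 multiplications (594^3). Strassen: 282475249 multiplications (7^10, after padding to 1024x1024). Strassen reduces 8 recursive multiplications to 7 at each level.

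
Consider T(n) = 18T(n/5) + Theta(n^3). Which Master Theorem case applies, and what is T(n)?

Master Theorem for T(n) = 18T(n/5) + O(n^3):

a = 18, b = 5, c = 3
log_b(a) = log_5(18) = 1.7959

Case 3: c = 3 > log_5(18) = 1.7959
T(n) = O(n^3) = O(n^3)

For T(n) = 18T(n/5) + O(n^3): log_5(18) = 1.7959. This is Case 3 of the Master Theorem (c > log_b(a), work dominated by root), giving O(n^3).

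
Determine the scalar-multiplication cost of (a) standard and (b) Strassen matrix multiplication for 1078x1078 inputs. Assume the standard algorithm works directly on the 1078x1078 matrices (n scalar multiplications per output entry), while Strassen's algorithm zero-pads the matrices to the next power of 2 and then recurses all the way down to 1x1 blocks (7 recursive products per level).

Matrix multiplication for 1078x1078 matrices:

Strassen's algorithm requires power-of-2 dimensions. Pad 1078x1078 to 2048x2048 (next power of 2).

Standard algorithm: 1078^3 = 1252726552 multiplications
Strassen's algorithm: 7^(log2(2048)) = 7^11 = 1977326743 multiplications
Difference: 1252726552 - 1977326743 = -724600191 (Strassen uses MORE here due to padding overhead — for small or just-over-power-of-2 n, padding can outweigh the per-level savings)

Standard: 1252726552 multiplications (1078^3). Strassen: 1977326743 multiplications (7^11, after padding to 2048x2048). Strassen reduces 8 recursive multiplications to 7 at each level.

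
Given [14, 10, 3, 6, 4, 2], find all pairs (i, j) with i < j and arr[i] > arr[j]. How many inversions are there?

Finding inversions in [14, 10, 3, 6, 4, 2]:

(0, 1): arr[0]=14 > arr[1]=10
(0, 2): arr[0]=14 > arr[2]=3
(0, 3): arr[0]=14 > arr[3]=6
(0, 4): arr[0]=14 > arr[4]=4
(0, 5): arr[0]=14 > arr[5]=2
(1, 2): arr[1]=10 > arr[2]=3
(1, 3): arr[1]=10 > arr[3]=6
(1, 4): arr[1]=10 > arr[4]=4
(1, 5): arr[1]=10 > arr[5]=2
(2, 5): arr[2]=3 > arr[5]=2
(3, 4): arr[3]=6 > arr[4]=4
(3, 5): arr[3]=6 > arr[5]=2
(4, 5): arr[4]=4 > arr[5]=2

Total inversions: 13

The array has 13 inversion(s): (0,1), (0,2), (0,3), (0,4), (0,5), (1,2), (1,3), (1,4), (1,5), (2,5), (3,4), (3,5), (4,5). Each pair (i,j) satisfies i < j and arr[i] > arr[j].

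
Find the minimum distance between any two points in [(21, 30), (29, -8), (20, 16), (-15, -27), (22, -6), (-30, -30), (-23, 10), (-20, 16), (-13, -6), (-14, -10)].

Computing all pairwise distances among 10 points:

d((21, 30), (29, -8)) = 38.833
d((21, 30), (20, 16)) = 14.0357
d((21, 30), (-15, -27)) = 67.4166
d((21, 30), (22, -6)) = 36.0139
d((21, 30), (-30, -30)) = 78.7464
d((21, 30), (-23, 10)) = 48.3322
d((21, 30), (-20, 16)) = 43.3244
d((21, 30), (-13, -6)) = 49.5177
d((21, 30), (-14, -10)) = 53.1507
d((29, -8), (20, 16)) = 25.632
d((29, -8), (-15, -27)) = 47.927
d((29, -8), (22, -6)) = 7.2801
d((29, -8), (-30, -30)) = 62.9682
d((29, -8), (-23, 10)) = 55.0273
d((29, -8), (-20, 16)) = 54.5619
d((29, -8), (-13, -6)) = 42.0476
d((29, -8), (-14, -10)) = 43.0465
d((20, 16), (-15, -27)) = 55.4437
d((20, 16), (22, -6)) = 22.0907
d((20, 16), (-30, -30)) = 67.9412
d((20, 16), (-23, 10)) = 43.4166
d((20, 16), (-20, 16)) = 40.0
d((20, 16), (-13, -6)) = 39.6611
d((20, 16), (-14, -10)) = 42.8019
d((-15, -27), (22, -6)) = 42.5441
d((-15, -27), (-30, -30)) = 15.2971
d((-15, -27), (-23, 10)) = 37.855
d((-15, -27), (-20, 16)) = 43.2897
d((-15, -27), (-13, -6)) = 21.095
d((-15, -27), (-14, -10)) = 17.0294
d((22, -6), (-30, -30)) = 57.2713
d((22, -6), (-23, 10)) = 47.7598
d((22, -6), (-20, 16)) = 47.4131
d((22, -6), (-13, -6)) = 35.0
d((22, -6), (-14, -10)) = 36.2215
d((-30, -30), (-23, 10)) = 40.6079
d((-30, -30), (-20, 16)) = 47.0744
d((-30, -30), (-13, -6)) = 29.4109
d((-30, -30), (-14, -10)) = 25.6125
d((-23, 10), (-20, 16)) = 6.7082
d((-23, 10), (-13, -6)) = 18.868
d((-23, 10), (-14, -10)) = 21.9317
d((-20, 16), (-13, -6)) = 23.0868
d((-20, 16), (-14, -10)) = 26.6833
d((-13, -6), (-14, -10)) = 4.1231 <-- minimum

Closest pair: (-13, -6) and (-14, -10) with distance 4.1231

The closest pair is (-13, -6) and (-14, -10) with Euclidean distance 4.1231. For 10 points, brute-force pairwise comparison is shown above. For large n, the divide-and-conquer algorithm (sort by x, recurse on halves, check the dividing strip) achieves O(n log n).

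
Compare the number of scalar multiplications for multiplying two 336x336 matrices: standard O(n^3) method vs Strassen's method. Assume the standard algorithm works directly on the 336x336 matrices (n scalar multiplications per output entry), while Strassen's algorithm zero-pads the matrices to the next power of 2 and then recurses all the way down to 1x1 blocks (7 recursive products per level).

Matrix multiplication for 336x336 matrices:

Strassen's algorithm requires power-of-2 dimensions. Pad 336x336 to 512x512 (next power of 2).

Standard algorithm: 336^3 = 37933056 multiplications
Strassen's algorithm: 7^(log2(512)) = 7^9 = 40353607 multiplications
Difference: 37933056 - 40353607 = -2420551 (Strassen uses MORE here due to padding overhead — for small or just-over-power-of-2 n, padding can outweigh the per-level savings)

Standard: 37933056 multiplications (336^3). Strassen: 40353607 multiplications (7^9, after padding to 512x512). Strassen reduces 8 recursive multiplications to 7 at each level.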